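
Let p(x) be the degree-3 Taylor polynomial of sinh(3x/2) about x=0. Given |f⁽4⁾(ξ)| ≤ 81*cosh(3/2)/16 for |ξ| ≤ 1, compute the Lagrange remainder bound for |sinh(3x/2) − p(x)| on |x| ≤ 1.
27*cosh(3/2)/128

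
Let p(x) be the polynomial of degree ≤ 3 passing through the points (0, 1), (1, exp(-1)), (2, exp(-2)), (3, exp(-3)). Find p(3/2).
(-exp(3) - 1 + 9*e + 9*exp(2))*exp(-3)/16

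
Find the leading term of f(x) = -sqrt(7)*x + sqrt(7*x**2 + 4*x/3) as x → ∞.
2*sqrt(7)/21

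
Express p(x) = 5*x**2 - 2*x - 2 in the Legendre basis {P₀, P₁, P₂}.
(-1/3)P₀ + (-2)P₁ + (10/3)P₂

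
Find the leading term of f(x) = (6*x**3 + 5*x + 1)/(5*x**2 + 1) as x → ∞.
6*x/5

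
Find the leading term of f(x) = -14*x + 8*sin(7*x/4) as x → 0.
-343*x**3/48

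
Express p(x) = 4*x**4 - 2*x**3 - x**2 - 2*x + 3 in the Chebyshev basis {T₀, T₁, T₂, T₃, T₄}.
(4)T₀ + (-7/2)T₁ + (3/2)T₂ + (-1/2)T₃ + (1/2)T₄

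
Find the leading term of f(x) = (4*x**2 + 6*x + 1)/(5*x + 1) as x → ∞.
4*x/5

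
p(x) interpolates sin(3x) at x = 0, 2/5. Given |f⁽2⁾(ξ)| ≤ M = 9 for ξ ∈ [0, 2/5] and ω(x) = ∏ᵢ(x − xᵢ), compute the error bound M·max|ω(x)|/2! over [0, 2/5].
9/50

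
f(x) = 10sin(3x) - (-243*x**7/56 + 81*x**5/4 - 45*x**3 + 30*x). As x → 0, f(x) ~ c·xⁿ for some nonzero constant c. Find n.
9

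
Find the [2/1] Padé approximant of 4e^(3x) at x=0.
(6*x**2 + 8*x + 4)/(1 - x)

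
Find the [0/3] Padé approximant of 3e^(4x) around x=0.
3/(-32*x**3/3 + 8*x**2 - 4*x + 1)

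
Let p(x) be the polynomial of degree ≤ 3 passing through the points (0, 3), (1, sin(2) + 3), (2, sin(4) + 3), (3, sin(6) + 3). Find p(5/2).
15*sin(4)/16 - 5*sin(2)/16 + 5*sin(6)/16 + 3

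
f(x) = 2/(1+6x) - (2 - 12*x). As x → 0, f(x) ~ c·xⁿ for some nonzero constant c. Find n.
2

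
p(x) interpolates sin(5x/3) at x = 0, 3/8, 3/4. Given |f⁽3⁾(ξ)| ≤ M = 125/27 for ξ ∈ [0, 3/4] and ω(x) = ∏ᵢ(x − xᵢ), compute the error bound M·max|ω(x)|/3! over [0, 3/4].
125*sqrt(3)/13824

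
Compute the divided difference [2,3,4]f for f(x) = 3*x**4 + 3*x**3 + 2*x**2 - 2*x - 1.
194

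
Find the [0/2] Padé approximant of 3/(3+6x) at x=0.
1/(2*x + 1)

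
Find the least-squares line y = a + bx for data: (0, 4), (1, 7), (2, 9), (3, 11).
a = 43/10, b = 23/10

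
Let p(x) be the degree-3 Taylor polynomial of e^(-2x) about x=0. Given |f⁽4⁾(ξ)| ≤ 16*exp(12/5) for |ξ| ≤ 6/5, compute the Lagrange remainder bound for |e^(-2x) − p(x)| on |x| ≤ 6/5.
864*exp(12/5)/625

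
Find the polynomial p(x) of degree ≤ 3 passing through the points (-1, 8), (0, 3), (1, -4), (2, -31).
-3*x**3 - x**2 - 3*x + 3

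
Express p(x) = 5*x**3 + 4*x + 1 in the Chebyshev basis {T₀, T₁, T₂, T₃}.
T₀ + (31/4)T₁ + (5/4)T₃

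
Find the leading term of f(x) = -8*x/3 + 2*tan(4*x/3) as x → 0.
128*x**3/81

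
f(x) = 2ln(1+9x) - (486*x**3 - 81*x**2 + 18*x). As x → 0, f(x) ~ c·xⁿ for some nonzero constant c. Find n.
4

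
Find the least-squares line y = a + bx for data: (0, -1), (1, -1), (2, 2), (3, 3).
a = -3/2, b = 3/2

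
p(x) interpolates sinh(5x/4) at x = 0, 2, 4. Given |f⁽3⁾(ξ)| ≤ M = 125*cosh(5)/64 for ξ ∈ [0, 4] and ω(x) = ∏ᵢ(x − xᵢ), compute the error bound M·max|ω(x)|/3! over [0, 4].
125*sqrt(3)*cosh(5)/216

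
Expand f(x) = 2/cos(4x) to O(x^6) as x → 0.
2 + 16*x**2 + 320*x**4/3 + O(x**6)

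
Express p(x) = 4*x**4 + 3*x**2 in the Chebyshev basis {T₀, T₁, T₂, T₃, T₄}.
(3)T₀ + (7/2)T₂ + (1/2)T₄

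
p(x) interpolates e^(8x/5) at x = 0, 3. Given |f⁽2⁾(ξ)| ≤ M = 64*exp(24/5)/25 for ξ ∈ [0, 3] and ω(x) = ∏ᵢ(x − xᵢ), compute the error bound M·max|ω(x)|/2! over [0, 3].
72*exp(24/5)/25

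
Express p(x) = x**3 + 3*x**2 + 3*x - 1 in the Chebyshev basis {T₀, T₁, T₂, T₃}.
(1/2)T₀ + (15/4)T₁ + (3/2)T₂ + (1/4)T₃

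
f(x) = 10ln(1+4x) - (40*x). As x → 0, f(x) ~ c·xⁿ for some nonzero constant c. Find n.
2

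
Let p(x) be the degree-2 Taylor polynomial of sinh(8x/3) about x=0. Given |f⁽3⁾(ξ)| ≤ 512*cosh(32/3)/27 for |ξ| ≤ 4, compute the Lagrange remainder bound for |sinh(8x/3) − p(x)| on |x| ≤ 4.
16384*cosh(32/3)/81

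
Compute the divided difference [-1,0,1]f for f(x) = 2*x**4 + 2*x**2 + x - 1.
4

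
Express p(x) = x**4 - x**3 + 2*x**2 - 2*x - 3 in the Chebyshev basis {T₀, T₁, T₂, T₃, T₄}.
(-13/8)T₀ + (-11/4)T₁ + (3/2)T₂ + (-1/4)T₃ + (1/8)T₄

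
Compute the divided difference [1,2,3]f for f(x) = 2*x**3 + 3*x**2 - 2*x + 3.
15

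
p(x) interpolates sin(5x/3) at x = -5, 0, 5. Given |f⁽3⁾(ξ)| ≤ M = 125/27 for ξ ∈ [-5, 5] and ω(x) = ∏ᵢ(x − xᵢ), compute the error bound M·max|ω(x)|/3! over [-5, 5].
15625*sqrt(3)/729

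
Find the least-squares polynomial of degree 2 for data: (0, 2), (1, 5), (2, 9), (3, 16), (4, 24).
72/35 + (25/14)x + (13/14)x²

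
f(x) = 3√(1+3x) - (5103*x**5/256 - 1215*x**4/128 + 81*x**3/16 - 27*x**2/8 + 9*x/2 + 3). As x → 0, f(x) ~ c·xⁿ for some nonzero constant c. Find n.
6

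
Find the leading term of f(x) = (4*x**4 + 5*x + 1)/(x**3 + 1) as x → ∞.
4*x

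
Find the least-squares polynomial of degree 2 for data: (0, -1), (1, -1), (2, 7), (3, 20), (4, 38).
-47/35 + (-127/70)x + (41/14)x²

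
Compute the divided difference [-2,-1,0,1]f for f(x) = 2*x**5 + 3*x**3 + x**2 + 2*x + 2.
13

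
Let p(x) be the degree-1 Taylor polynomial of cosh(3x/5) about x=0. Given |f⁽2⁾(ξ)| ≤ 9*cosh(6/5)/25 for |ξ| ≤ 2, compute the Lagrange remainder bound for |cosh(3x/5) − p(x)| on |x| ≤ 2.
18*cosh(6/5)/25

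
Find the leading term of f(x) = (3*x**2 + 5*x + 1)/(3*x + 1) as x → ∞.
x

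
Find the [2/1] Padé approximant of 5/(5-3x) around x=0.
1/(1 - 3*x/5)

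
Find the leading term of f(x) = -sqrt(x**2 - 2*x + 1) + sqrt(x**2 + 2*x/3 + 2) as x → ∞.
4/3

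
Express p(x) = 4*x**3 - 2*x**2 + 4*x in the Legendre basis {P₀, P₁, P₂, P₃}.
(-2/3)P₀ + (32/5)P₁ + (-4/3)P₂ + (8/5)P₃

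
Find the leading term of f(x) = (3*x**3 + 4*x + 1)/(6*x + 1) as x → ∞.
x**2/2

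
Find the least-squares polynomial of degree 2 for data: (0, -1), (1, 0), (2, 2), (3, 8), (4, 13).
-38/35 + (6/35)x + (6/7)x²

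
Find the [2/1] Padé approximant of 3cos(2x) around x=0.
3 - 6*x**2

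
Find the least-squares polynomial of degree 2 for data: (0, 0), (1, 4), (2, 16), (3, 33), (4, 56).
-9/35 + (127/70)x + (43/14)x²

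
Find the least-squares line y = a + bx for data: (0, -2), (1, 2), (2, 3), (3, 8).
a = -19/10, b = 31/10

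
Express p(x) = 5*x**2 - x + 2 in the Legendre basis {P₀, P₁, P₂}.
(11/3)P₀ - P₁ + (10/3)P₂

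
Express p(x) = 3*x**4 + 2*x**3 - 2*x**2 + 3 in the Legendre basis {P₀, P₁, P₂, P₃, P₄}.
(44/15)P₀ + (6/5)P₁ + (8/21)P₂ + (4/5)P₃ + (24/35)P₄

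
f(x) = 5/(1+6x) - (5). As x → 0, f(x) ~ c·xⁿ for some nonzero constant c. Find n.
1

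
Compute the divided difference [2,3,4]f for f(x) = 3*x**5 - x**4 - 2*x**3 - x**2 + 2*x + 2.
781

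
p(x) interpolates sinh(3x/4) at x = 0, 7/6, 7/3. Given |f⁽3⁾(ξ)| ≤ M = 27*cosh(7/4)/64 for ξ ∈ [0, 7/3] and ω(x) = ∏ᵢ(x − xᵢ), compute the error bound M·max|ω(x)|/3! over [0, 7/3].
343*sqrt(3)*cosh(7/4)/13824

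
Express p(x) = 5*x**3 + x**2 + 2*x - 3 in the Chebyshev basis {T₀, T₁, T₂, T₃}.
(-5/2)T₀ + (23/4)T₁ + (1/2)T₂ + (5/4)T₃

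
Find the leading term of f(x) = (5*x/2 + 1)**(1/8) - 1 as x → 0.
5*x/16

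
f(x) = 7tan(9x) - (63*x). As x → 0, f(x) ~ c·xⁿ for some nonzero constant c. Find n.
3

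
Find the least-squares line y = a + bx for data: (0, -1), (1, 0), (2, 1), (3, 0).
a = -3/5, b = 2/5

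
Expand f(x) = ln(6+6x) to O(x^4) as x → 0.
log(6) + x - x**2/2 + x**3/3 + O(x**4)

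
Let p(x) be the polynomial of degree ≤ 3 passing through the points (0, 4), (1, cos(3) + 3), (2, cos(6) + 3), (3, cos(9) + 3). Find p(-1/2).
-5*cos(9)/16 + 21*cos(6)/16 - 35*cos(3)/16 + 83/16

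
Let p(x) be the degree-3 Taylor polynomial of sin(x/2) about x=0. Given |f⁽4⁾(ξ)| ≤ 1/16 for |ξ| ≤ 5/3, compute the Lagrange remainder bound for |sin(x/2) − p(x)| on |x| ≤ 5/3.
625/31104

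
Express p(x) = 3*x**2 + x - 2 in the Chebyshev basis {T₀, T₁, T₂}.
(-1/2)T₀ + T₁ + (3/2)T₂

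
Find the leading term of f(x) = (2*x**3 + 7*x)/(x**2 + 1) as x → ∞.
2*x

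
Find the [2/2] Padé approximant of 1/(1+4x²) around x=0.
1/(4*x**2 + 1)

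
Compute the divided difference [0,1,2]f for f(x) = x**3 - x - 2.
3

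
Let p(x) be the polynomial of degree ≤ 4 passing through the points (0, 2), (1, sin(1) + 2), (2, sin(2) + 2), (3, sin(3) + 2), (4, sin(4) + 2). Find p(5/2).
-5*sin(1)/32 - 5*sin(4)/128 + 15*sin(3)/32 + 45*sin(2)/64 + 2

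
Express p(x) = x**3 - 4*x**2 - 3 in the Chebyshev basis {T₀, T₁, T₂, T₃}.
(-5)T₀ + (3/4)T₁ + (-2)T₂ + (1/4)T₃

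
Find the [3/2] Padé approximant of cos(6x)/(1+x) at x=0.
(252*x**3/17 - 252*x**2/17 - x + 1)/(37*x**2/17 + 1)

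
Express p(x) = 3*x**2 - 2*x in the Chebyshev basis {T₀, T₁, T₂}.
(3/2)T₀ + (-2)T₁ + (3/2)T₂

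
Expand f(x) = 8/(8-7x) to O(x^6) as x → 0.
1 + 7*x/8 + 49*x**2/64 + 343*x**3/512 + 2401*x**4/4096 + 16807*x**5/32768 + O(x**6)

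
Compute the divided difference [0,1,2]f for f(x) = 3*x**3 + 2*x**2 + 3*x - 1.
11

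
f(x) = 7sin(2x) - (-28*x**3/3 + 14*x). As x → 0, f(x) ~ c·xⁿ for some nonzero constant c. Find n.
5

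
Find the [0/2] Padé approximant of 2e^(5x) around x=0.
2/(25*x**2/2 - 5*x + 1)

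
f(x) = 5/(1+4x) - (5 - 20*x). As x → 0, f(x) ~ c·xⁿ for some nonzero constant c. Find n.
2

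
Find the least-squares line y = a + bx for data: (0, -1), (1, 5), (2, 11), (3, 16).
a = -4/5, b = 57/10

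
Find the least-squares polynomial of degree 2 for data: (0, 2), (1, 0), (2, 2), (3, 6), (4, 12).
62/35 + (-89/35)x + (9/7)x²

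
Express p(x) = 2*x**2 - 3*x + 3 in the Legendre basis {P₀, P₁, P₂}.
(11/3)P₀ + (-3)P₁ + (4/3)P₂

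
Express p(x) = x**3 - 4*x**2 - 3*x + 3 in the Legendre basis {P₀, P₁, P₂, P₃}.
(5/3)P₀ + (-12/5)P₁ + (-8/3)P₂ + (2/5)P₃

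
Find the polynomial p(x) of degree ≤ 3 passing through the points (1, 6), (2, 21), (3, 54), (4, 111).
x**3 + 3*x**2 - x + 3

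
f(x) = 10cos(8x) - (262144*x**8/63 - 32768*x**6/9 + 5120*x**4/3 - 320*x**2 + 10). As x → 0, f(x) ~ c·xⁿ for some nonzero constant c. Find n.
10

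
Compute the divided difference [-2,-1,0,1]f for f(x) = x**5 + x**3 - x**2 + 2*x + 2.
6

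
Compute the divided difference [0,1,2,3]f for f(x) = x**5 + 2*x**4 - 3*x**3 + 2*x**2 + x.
34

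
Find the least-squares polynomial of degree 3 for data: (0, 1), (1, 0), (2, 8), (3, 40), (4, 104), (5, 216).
43/42 + (-535/252)x + (-47/42)x² + (73/36)x³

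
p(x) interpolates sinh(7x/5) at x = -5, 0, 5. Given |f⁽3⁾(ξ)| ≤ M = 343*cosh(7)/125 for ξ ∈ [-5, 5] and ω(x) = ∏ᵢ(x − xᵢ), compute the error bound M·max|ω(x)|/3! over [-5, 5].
343*sqrt(3)*cosh(7)/27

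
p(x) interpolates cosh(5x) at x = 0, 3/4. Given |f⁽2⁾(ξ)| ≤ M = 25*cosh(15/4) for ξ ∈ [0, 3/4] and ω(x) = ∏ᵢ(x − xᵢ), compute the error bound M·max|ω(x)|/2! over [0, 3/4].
225*cosh(15/4)/128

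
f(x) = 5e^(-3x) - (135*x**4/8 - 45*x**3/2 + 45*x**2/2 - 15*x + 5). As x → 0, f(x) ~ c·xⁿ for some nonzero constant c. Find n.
5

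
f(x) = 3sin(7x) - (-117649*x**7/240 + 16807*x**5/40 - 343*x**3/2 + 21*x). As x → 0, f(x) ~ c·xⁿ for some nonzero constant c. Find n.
9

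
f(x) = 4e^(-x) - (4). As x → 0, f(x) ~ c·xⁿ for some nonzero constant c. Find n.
1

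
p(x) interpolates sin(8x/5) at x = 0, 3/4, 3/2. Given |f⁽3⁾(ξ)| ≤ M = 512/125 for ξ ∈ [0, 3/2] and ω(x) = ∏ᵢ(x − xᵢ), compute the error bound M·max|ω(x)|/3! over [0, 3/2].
8*sqrt(3)/125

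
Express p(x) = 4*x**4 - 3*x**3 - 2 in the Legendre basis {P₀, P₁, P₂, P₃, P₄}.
(-6/5)P₀ + (-9/5)P₁ + (16/7)P₂ + (-6/5)P₃ + (32/35)P₄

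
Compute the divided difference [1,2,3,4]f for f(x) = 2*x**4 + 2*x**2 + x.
20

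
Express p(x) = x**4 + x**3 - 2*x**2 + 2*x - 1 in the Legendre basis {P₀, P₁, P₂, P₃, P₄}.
(-22/15)P₀ + (13/5)P₁ + (-16/21)P₂ + (2/5)P₃ + (8/35)P₄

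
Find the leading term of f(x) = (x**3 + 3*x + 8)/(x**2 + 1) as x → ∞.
x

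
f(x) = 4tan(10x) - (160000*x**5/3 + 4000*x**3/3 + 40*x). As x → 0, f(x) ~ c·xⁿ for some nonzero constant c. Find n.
7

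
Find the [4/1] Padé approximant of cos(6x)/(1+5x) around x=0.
(54*x**4 - 18*x**2 + 1)/(5*x + 1)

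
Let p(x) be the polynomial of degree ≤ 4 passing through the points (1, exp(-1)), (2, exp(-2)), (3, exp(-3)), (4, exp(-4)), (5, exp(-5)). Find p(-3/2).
(-8580*exp(3) - 5460*e + 1155 + 10010*exp(2) + 3003*exp(4))*exp(-5)/128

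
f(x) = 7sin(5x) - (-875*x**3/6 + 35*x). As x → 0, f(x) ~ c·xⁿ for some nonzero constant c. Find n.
5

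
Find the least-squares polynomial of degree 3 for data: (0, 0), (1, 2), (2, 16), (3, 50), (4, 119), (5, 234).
-19/126 + (1219/756)x + (-115/126)x² + (215/108)x³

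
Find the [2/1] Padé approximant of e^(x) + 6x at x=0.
(-11*x**2/6 + 20*x/3 + 1)/(1 - x/3)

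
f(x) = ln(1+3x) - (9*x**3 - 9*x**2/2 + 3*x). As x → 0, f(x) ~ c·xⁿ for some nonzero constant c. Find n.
4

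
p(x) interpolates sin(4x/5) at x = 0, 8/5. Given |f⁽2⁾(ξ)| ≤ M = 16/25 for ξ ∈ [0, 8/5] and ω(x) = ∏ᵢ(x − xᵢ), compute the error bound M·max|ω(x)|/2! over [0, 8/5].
128/625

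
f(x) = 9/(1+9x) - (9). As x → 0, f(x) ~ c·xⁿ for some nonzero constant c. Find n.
1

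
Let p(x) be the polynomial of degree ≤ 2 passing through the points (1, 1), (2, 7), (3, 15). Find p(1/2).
-5/4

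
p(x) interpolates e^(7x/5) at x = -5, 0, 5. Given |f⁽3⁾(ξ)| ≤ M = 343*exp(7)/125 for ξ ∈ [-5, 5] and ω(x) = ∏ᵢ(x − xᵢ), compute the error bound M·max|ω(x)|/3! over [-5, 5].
343*sqrt(3)*exp(7)/27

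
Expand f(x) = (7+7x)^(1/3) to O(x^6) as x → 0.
7**(1/3) + 7**(1/3)*x/3 - 7**(1/3)*x**2/9 + 5*7**(1/3)*x**3/81 - 10*7**(1/3)*x**4/243 + 22*7**(1/3)*x**5/729 + O(x**6)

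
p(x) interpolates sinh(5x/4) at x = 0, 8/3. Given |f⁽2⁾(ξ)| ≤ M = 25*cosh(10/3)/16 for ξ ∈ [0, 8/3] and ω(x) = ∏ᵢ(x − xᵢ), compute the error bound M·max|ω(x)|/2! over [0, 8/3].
25*cosh(10/3)/18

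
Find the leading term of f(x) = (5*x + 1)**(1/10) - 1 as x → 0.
x/2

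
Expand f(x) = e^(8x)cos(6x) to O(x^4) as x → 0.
1 + 8*x + 14*x**2 - 176*x**3/3 + O(x**4)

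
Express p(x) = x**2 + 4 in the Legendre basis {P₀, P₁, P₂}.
(13/3)P₀ + (2/3)P₂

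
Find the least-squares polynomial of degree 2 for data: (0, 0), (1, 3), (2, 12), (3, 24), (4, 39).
-12/35 + (153/70)x + (27/14)x²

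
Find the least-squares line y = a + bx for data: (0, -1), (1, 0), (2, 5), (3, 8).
a = -9/5, b = 16/5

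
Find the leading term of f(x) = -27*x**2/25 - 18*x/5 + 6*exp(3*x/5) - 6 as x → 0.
27*x**3/125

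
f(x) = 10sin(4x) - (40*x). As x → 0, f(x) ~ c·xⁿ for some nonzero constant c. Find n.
3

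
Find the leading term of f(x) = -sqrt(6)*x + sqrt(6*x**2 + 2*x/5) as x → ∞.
sqrt(6)/30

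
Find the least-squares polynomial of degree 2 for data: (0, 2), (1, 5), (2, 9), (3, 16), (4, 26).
78/35 + (73/70)x + (17/14)x²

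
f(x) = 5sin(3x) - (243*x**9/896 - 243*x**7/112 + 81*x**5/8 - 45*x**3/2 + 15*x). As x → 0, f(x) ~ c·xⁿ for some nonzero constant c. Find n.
11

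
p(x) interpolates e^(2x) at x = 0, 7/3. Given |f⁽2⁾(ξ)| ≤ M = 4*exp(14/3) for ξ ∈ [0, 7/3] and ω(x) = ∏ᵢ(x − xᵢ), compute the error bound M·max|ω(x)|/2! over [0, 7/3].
49*exp(14/3)/18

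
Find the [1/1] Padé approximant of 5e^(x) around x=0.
(5*x/2 + 5)/(1 - x/2)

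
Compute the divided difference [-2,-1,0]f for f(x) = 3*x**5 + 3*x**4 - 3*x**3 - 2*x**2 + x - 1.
-17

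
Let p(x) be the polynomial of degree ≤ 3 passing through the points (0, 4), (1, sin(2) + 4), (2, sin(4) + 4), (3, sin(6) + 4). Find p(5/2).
15*sin(4)/16 - 5*sin(2)/16 + 5*sin(6)/16 + 4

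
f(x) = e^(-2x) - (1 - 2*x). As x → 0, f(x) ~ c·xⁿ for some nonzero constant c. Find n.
2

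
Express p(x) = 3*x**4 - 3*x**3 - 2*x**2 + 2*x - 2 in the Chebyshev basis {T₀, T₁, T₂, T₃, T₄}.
(-15/8)T₀ + (-1/4)T₁ + (1/2)T₂ + (-3/4)T₃ + (3/8)T₄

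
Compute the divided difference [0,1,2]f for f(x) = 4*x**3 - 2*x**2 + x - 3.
10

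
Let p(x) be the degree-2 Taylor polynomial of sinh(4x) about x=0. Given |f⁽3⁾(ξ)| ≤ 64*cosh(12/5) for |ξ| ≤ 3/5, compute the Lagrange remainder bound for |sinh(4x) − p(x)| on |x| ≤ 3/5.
288*cosh(12/5)/125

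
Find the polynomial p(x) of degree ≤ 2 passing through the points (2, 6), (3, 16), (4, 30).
2*x**2 - 2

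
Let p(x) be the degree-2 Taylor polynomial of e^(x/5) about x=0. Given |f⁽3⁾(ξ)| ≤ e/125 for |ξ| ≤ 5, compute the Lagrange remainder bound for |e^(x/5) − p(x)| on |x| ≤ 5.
e/6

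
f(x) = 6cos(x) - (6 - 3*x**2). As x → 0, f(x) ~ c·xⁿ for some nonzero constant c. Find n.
4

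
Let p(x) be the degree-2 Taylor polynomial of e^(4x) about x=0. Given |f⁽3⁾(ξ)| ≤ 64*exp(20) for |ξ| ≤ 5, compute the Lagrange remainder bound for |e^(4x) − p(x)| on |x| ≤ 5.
4000*exp(20)/3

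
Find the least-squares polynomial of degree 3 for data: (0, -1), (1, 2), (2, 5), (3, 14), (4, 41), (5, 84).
-50/63 + (1523/378)x + (-349/126)x² + (29/27)x³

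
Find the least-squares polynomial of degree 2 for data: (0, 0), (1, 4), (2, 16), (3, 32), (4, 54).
-2/7 + (76/35)x + (20/7)x²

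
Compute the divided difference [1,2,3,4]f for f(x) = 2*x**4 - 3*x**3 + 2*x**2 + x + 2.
17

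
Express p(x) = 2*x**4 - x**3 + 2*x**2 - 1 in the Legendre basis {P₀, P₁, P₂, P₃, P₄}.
(1/15)P₀ + (-3/5)P₁ + (52/21)P₂ + (-2/5)P₃ + (16/35)P₄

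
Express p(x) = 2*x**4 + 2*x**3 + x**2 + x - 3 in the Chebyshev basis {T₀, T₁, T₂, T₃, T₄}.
(-7/4)T₀ + (5/2)T₁ + (3/2)T₂ + (1/2)T₃ + (1/4)T₄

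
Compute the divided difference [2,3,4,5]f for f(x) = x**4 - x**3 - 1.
13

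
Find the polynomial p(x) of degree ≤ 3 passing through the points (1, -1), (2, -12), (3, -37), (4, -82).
-x**3 - x**2 - x + 2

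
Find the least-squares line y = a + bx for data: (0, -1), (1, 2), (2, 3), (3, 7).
a = -1, b = 5/2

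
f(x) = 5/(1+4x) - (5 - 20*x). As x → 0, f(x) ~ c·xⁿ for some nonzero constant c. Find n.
2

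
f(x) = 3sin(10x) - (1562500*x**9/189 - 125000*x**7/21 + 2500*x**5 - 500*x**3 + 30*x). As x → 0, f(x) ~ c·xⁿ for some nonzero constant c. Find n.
11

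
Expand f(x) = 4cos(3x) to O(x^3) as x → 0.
4 - 18*x**2 + O(x**3)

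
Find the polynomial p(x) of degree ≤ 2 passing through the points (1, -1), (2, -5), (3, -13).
-2*x**2 + 2*x - 1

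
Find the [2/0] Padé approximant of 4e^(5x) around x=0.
50*x**2 + 20*x + 4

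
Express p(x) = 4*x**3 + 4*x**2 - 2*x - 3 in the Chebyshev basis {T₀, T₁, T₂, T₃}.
-T₀ + T₁ + (2)T₂ + T₃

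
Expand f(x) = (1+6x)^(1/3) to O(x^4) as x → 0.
1 + 2*x - 4*x**2 + 40*x**3/3 + O(x**4)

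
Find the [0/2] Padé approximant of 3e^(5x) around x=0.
3/(25*x**2/2 - 5*x + 1)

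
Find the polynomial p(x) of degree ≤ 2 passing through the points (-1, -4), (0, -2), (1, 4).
2*x**2 + 4*x - 2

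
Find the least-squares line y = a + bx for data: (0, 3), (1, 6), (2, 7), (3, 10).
a = 16/5, b = 11/5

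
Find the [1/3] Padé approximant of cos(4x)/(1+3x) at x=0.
(1 - 20*x/9)/(56*x**3/9 + 4*x**2/3 + 7*x/9 + 1)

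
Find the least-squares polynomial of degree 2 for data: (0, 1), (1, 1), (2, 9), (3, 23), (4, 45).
33/35 + (-23/7)x + (25/7)x²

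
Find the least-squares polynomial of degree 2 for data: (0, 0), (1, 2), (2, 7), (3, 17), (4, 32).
8/35 + (-67/70)x + (31/14)x²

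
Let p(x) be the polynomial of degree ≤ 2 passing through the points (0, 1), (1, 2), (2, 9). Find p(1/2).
3/4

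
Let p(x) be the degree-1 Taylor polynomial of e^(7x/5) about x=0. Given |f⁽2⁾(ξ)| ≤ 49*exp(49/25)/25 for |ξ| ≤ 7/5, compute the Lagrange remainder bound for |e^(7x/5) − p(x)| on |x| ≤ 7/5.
2401*exp(49/25)/1250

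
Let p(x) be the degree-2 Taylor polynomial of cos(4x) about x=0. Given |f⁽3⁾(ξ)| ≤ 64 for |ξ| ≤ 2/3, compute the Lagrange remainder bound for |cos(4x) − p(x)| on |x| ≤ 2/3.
256/81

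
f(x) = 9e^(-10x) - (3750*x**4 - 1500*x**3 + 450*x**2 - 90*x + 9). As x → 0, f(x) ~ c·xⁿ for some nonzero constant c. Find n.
5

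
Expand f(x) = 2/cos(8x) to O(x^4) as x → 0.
2 + 64*x**2 + O(x**4)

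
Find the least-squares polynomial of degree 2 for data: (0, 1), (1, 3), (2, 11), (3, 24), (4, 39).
22/35 + (59/70)x + (31/14)x²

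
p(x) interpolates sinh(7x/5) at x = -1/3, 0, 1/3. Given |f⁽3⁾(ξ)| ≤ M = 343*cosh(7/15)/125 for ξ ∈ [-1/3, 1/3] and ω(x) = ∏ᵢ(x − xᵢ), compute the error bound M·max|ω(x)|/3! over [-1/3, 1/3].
343*sqrt(3)*cosh(7/15)/91125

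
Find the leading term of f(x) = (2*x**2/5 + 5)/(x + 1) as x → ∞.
2*x/5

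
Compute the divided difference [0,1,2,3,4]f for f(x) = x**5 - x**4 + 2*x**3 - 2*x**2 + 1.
9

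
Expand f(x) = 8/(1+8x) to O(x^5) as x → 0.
8 - 64*x + 512*x**2 - 4096*x**3 + 32768*x**4 + O(x**5)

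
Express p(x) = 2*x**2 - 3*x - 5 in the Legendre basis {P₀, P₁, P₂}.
(-13/3)P₀ + (-3)P₁ + (4/3)P₂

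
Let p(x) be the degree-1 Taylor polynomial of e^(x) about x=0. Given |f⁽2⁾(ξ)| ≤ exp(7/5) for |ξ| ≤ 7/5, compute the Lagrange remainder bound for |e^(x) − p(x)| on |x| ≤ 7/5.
49*exp(7/5)/50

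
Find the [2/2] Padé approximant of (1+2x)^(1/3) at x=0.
(28*x**2/27 + 7*x/3 + 1)/(10*x**2/27 + 5*x/3 + 1)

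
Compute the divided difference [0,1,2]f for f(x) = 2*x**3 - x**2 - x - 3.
5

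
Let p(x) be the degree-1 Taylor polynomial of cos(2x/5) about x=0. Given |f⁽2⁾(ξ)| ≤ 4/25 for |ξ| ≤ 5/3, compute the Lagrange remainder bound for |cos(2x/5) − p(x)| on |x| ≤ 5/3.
2/9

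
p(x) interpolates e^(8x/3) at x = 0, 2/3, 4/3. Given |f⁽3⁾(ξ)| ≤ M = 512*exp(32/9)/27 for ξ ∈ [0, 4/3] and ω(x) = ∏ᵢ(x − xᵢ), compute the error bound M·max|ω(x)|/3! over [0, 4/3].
4096*sqrt(3)*exp(32/9)/19683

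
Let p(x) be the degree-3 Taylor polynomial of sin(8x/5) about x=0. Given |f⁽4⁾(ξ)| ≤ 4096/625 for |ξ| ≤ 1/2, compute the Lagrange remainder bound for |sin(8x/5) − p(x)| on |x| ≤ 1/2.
32/1875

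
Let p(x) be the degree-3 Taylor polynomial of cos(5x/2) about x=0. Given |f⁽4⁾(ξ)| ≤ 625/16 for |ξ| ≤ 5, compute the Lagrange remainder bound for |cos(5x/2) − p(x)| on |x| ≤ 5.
390625/384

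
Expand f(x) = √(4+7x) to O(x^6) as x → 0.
2 + 7*x/4 - 49*x**2/64 + 343*x**3/512 - 12005*x**4/16384 + 117649*x**5/131072 + O(x**6)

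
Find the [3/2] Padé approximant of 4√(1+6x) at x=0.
(27*x**3 + 81*x**2 + 36*x + 4)/(27*x**2/4 + 6*x + 1)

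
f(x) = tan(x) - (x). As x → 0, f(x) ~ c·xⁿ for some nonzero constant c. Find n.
3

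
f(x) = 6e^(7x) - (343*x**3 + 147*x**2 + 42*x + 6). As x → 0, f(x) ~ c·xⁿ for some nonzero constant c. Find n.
4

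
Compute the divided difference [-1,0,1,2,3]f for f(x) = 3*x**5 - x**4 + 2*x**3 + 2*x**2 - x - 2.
14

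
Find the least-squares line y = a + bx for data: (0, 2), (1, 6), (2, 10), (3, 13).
a = 11/5, b = 37/10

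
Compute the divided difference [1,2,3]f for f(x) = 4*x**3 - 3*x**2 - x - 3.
21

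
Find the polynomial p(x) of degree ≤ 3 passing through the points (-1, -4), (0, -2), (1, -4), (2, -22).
-2*x**3 - 2*x**2 + 2*x - 2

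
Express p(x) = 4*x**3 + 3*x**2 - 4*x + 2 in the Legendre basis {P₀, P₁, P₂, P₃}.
(3)P₀ + (-8/5)P₁ + (2)P₂ + (8/5)P₃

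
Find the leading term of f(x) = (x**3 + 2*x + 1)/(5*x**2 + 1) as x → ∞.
x/5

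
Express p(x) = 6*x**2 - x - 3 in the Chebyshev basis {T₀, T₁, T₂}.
-T₁ + (3)T₂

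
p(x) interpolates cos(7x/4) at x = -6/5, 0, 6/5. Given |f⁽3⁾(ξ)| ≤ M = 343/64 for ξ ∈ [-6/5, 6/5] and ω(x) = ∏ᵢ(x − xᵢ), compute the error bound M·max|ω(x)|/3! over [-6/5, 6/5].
343*sqrt(3)/1000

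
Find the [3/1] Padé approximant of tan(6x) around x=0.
72*x**3 + 6*x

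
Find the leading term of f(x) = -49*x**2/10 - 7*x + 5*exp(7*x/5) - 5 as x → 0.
343*x**3/150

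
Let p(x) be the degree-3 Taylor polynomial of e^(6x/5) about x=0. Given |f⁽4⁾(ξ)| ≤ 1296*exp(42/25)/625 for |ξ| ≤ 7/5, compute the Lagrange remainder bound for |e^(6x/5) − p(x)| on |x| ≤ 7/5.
129654*exp(42/25)/390625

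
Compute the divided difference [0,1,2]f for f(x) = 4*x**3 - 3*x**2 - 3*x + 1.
9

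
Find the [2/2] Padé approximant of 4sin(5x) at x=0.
20*x/(25*x**2/6 + 1)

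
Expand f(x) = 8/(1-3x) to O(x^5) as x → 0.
8 + 24*x + 72*x**2 + 216*x**3 + 648*x**4 + O(x**5)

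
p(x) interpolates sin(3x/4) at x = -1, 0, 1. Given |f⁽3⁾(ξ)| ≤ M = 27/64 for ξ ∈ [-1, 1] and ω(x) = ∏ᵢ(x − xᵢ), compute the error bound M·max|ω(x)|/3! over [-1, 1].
sqrt(3)/64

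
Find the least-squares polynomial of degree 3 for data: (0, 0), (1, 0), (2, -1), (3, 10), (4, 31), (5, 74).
19/126 + (239/756)x + (-136/63)x² + (109/108)x³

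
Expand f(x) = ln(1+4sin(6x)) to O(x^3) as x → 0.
24*x - 288*x**2 + O(x**3)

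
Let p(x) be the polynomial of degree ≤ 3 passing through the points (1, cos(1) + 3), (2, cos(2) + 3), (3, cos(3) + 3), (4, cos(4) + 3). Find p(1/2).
21*cos(3)/16 - 5*cos(4)/16 - 35*cos(2)/16 + 35*cos(1)/16 + 3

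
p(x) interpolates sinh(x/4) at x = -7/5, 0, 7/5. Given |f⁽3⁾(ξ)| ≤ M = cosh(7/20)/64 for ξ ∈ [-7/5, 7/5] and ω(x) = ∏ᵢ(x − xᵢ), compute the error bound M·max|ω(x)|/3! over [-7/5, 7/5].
343*sqrt(3)*cosh(7/20)/216000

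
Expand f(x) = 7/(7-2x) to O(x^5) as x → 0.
1 + 2*x/7 + 4*x**2/49 + 8*x**3/343 + 16*x**4/2401 + O(x**5)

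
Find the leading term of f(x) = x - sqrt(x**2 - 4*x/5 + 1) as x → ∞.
2/5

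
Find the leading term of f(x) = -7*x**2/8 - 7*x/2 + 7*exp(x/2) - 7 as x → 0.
7*x**3/48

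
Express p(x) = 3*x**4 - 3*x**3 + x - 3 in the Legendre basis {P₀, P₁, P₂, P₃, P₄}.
(-12/5)P₀ + (-4/5)P₁ + (12/7)P₂ + (-6/5)P₃ + (24/35)P₄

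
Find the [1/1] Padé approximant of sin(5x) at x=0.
5*x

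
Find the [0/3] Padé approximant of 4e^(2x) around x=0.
4/(-4*x**3/3 + 2*x**2 - 2*x + 1)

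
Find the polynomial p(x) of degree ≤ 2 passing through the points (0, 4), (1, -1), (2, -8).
-x**2 - 4*x + 4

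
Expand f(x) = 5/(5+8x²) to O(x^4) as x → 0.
1 - 8*x**2/5 + O(x**4)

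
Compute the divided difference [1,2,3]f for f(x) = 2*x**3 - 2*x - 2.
12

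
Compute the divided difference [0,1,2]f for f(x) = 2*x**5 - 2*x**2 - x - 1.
28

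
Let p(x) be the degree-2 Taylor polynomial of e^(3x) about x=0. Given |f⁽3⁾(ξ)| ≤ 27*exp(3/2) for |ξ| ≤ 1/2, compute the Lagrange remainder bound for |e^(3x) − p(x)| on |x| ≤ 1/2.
9*exp(3/2)/16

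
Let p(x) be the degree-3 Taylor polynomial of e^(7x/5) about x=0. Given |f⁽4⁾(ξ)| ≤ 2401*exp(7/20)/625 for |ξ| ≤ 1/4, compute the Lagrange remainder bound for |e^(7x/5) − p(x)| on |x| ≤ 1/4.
2401*exp(7/20)/3840000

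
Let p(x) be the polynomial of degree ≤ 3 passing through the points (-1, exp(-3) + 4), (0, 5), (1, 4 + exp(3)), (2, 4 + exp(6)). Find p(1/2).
((-exp(6) + 73 + 9*exp(3))*exp(3) - 1)*exp(-3)/16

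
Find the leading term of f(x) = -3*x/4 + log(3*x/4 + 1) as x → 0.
-9*x**2/32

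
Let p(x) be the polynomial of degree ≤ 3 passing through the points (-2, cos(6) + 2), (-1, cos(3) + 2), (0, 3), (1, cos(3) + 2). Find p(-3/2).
cos(3) + 5*cos(6)/16 + 27/16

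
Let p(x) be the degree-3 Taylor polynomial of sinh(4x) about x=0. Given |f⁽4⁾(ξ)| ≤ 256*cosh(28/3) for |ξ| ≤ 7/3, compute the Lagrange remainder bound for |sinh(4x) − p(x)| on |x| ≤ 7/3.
76832*cosh(28/3)/243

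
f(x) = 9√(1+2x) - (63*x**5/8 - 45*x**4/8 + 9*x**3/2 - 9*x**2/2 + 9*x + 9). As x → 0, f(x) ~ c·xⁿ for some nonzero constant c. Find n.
6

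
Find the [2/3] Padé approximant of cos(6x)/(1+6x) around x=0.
(1 - 15*x**2)/(18*x**3 + 3*x**2 + 6*x + 1)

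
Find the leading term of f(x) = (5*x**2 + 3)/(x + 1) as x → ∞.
5*x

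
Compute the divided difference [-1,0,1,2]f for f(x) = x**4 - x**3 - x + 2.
1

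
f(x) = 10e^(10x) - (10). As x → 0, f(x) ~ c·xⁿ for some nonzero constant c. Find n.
1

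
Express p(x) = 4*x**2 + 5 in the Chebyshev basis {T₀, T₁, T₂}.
(7)T₀ + (2)T₂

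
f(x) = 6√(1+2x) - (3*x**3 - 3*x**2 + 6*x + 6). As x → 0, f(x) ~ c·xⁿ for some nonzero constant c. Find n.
4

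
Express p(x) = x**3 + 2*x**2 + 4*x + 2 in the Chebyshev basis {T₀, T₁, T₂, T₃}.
(3)T₀ + (19/4)T₁ + T₂ + (1/4)T₃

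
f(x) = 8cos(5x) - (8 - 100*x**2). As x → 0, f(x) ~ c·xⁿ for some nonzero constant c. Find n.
4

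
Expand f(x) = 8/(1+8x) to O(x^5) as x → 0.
8 - 64*x + 512*x**2 - 4096*x**3 + 32768*x**4 + O(x**5)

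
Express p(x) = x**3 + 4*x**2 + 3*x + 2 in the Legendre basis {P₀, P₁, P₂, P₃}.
(10/3)P₀ + (18/5)P₁ + (8/3)P₂ + (2/5)P₃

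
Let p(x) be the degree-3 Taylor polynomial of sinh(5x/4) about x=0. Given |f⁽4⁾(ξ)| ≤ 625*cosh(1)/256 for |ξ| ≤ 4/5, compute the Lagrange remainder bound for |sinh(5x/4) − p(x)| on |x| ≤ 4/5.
cosh(1)/24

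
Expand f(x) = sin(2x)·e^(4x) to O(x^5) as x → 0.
2*x + 8*x**2 + 44*x**3/3 + 16*x**4 + O(x**5)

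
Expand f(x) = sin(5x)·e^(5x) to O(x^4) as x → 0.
5*x + 25*x**2 + 125*x**3/3 + O(x**4)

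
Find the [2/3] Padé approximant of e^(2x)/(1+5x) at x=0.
(106*x**2/305 + 309*x/305 + 1)/(1468*x**3/915 - 1407*x**2/305 + 1224*x/305 + 1)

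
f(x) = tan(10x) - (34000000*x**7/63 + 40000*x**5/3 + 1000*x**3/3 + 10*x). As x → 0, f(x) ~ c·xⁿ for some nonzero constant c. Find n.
9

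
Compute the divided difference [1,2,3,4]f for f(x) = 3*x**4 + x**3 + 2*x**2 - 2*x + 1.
31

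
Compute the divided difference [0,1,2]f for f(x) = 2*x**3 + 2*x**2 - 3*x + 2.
8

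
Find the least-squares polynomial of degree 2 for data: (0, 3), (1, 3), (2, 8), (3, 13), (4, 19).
88/35 + (27/35)x + (6/7)x²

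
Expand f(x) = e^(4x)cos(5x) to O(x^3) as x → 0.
1 + 4*x - 9*x**2/2 + O(x**3)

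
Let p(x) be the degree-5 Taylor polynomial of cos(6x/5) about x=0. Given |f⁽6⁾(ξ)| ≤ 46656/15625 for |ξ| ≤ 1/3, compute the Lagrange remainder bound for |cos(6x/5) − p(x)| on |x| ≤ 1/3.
4/703125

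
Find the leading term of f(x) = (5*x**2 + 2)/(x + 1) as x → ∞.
5*x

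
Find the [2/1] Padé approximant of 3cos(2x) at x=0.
3 - 6*x**2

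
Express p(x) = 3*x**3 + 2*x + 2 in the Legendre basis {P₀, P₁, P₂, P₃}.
(2)P₀ + (19/5)P₁ + (6/5)P₃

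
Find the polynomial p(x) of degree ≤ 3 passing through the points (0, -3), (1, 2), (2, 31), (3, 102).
3*x**3 + 3*x**2 - x - 3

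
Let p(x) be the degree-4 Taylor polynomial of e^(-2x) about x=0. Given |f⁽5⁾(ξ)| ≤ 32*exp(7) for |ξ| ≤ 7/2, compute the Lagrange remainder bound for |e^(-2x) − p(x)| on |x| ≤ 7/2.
16807*exp(7)/120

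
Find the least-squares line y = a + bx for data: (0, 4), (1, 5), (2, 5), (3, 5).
a = 43/10, b = 3/10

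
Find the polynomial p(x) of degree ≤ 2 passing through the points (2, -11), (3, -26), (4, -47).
1 - 3*x**2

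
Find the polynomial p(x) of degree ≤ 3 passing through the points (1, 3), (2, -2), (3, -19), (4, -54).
-x**3 + 2*x + 2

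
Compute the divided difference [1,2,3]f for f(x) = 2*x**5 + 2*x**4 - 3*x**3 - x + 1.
212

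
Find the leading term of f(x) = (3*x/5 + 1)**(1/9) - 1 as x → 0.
x/15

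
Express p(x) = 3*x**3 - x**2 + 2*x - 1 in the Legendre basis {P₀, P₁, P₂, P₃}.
(-4/3)P₀ + (19/5)P₁ + (-2/3)P₂ + (6/5)P₃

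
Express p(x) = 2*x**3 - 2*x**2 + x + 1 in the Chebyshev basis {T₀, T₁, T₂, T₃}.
(5/2)T₁ - T₂ + (1/2)T₃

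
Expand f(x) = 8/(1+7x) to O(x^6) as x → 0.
8 - 56*x + 392*x**2 - 2744*x**3 + 19208*x**4 - 134456*x**5 + O(x**6)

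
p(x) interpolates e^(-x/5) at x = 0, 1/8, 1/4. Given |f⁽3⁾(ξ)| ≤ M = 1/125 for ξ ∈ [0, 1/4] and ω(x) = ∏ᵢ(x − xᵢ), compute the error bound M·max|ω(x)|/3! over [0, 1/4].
sqrt(3)/1728000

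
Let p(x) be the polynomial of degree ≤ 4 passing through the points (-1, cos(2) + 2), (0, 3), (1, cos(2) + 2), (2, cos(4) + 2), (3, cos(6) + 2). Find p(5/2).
35*cos(4)/32 - 75*cos(2)/128 + 35*cos(6)/128 + 71/32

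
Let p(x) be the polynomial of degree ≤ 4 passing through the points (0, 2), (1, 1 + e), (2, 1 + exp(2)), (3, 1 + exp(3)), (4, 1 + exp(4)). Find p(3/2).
-5*exp(3)/32 + 123/128 + 15*e/32 + 3*exp(4)/128 + 45*exp(2)/64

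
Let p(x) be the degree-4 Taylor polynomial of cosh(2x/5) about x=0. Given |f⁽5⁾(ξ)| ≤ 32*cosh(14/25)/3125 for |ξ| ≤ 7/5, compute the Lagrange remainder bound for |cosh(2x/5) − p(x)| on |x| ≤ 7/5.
67228*cosh(14/25)/146484375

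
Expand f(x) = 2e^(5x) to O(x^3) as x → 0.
2 + 10*x + 25*x**2 + O(x**3)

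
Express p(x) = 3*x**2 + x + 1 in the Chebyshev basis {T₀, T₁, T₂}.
(5/2)T₀ + T₁ + (3/2)T₂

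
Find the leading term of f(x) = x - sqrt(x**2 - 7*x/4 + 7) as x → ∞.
7/8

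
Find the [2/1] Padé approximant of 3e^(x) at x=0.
(x**2/2 + 2*x + 3)/(1 - x/3)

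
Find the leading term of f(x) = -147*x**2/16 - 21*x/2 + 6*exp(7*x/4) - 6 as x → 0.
343*x**3/64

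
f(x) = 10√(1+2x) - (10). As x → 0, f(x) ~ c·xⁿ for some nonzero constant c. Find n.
1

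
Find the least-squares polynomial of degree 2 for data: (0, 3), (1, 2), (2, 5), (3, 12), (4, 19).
93/35 + (-53/35)x + (10/7)x²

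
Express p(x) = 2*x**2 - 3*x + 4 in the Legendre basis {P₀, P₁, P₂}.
(14/3)P₀ + (-3)P₁ + (4/3)P₂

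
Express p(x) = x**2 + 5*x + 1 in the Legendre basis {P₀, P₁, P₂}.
(4/3)P₀ + (5)P₁ + (2/3)P₂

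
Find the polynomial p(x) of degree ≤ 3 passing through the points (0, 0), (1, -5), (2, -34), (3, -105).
-3*x**3 - 3*x**2 + x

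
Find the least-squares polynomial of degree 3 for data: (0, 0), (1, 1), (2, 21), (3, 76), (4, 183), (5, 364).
-25/126 + (-683/756)x + (-89/252)x² + (163/54)x³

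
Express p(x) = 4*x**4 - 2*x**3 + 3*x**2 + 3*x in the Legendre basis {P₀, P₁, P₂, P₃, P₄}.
(9/5)P₀ + (9/5)P₁ + (30/7)P₂ + (-4/5)P₃ + (32/35)P₄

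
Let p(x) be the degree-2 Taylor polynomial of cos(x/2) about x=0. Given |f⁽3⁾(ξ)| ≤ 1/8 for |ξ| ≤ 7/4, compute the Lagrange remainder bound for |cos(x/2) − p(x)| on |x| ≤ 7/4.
343/3072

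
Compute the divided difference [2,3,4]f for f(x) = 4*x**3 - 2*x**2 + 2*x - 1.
34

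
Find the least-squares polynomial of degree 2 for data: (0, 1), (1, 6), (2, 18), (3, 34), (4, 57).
32/35 + (18/7)x + (20/7)x²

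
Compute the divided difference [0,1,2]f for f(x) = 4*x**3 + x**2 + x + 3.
13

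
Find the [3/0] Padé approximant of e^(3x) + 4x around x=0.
9*x**3/2 + 9*x**2/2 + 7*x + 1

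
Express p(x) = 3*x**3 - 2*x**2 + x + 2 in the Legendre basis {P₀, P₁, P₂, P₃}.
(4/3)P₀ + (14/5)P₁ + (-4/3)P₂ + (6/5)P₃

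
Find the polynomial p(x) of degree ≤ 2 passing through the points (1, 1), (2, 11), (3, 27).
3*x**2 + x - 3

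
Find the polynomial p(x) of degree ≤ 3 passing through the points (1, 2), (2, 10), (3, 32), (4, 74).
x**3 + x**2 - 2*x + 2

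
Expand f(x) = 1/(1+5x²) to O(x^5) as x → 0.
1 - 5*x**2 + 25*x**4 + O(x**5)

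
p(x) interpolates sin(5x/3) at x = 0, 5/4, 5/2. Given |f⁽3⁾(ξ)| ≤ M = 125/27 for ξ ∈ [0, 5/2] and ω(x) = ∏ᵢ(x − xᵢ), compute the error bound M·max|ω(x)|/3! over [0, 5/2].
15625*sqrt(3)/46656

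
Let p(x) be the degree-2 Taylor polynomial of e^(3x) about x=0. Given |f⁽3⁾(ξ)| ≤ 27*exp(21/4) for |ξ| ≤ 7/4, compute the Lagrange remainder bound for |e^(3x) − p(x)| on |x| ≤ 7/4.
3087*exp(21/4)/128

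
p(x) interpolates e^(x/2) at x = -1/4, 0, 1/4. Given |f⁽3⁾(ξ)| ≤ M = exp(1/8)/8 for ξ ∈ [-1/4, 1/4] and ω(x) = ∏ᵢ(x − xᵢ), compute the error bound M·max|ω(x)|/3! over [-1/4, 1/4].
sqrt(3)*exp(1/8)/13824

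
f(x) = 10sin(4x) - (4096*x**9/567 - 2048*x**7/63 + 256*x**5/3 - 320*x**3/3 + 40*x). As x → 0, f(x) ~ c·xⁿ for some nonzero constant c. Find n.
11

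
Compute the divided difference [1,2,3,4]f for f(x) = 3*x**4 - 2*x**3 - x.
28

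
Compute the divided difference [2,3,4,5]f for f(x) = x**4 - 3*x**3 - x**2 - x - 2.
11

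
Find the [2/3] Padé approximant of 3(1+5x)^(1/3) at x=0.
(175*x**2/6 + 20*x + 3)/(-125*x**3/162 + 25*x**2/6 + 5*x + 1)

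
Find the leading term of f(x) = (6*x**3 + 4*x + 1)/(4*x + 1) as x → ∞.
3*x**2/2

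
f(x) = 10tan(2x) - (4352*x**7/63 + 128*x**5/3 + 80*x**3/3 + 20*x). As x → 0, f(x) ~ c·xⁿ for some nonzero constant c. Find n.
9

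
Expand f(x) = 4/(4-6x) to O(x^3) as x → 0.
1 + 3*x/2 + 9*x**2/4 + O(x**3)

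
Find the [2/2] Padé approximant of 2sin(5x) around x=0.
10*x/(25*x**2/6 + 1)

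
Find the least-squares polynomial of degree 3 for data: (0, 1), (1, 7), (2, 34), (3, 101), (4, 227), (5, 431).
1 + (11/6)x + x² + (19/6)x³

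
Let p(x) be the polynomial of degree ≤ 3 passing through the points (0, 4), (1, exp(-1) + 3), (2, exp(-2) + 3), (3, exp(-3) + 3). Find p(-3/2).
(-189*exp(2) - 35 + 135*e + 153*exp(3))*exp(-3)/16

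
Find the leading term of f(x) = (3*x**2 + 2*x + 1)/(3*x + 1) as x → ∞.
x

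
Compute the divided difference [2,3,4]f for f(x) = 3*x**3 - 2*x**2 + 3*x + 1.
25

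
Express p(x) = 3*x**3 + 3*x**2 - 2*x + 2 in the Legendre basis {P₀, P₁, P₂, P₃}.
(3)P₀ + (-1/5)P₁ + (2)P₂ + (6/5)P₃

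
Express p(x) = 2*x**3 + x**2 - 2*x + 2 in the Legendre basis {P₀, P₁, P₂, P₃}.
(7/3)P₀ + (-4/5)P₁ + (2/3)P₂ + (4/5)P₃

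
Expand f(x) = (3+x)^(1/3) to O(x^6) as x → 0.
3**(1/3) + 3**(1/3)*x/9 - 3**(1/3)*x**2/81 + 5*3**(1/3)*x**3/2187 - 10*3**(1/3)*x**4/19683 + 22*3**(1/3)*x**5/177147 + O(x**6)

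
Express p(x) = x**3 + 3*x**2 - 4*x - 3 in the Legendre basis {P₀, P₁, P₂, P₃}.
(-2)P₀ + (-17/5)P₁ + (2)P₂ + (2/5)P₃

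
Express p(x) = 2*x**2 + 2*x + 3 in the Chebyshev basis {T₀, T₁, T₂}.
(4)T₀ + (2)T₁ + T₂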